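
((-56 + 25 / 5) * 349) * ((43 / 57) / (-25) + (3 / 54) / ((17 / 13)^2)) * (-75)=1993837/646 = 3086.43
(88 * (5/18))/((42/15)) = 550/63 = 8.73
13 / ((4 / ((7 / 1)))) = 22.75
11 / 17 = 0.65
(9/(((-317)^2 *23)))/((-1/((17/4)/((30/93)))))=-4743/92449880 = 0.00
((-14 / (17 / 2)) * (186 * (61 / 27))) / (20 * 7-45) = -105896/14535 = -7.29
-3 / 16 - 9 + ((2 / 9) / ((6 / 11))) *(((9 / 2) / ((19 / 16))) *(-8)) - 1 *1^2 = -20555/912 = -22.54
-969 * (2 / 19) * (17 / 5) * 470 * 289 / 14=-23552922/7 = -3364703.14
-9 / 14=-0.64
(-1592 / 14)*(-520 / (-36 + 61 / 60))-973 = -39131489/14693 = -2663.27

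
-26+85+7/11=656/11 = 59.64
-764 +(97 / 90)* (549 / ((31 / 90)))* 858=45667390/31 = 1473141.61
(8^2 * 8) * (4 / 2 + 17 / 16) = 1568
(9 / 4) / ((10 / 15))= 27/8 = 3.38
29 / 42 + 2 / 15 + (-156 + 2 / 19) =-618733/3990 = -155.07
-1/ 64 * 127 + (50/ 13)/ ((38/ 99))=127031/15808 = 8.04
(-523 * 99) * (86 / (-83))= 4452822/83 = 53648.46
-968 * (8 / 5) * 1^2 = -7744/5 = -1548.80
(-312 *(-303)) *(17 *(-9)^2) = 130176072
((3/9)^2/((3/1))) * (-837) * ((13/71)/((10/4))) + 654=651.73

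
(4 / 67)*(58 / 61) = 232/4087 = 0.06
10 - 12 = -2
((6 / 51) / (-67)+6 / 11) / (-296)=-1703/927146 = 0.00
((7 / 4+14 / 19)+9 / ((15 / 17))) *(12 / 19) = 14463/1805 = 8.01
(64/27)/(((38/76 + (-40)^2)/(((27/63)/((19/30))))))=1280/1277199 = 0.00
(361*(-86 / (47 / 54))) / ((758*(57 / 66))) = -970596/17813 = -54.49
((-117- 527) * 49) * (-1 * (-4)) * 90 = -11360160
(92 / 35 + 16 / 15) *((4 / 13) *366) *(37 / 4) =1751432/455 = 3849.30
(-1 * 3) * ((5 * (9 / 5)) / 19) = -27/19 = -1.42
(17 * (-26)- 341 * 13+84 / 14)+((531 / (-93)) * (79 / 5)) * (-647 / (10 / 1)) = 1500051/1550 = 967.77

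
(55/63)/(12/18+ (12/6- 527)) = -5/3003 = 0.00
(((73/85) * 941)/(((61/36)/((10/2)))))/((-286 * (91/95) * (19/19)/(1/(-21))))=39155010/94461367 = 0.41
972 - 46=926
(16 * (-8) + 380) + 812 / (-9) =1456/9 = 161.78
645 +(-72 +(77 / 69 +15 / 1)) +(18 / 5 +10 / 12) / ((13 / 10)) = 531496/897 = 592.53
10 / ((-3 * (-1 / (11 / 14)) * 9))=55/189 = 0.29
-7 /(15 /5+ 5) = -7/8 = -0.88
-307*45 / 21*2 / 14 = -4605/49 = -93.98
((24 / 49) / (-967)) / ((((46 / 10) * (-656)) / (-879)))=-13185/89364338 = 0.00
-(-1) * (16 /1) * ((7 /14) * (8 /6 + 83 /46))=1732/69 = 25.10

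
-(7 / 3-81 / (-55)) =-628/165 = -3.81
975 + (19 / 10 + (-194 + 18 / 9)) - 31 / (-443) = 3477417/4430 = 784.97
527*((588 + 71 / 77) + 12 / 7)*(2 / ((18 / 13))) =44510947/99 = 449605.53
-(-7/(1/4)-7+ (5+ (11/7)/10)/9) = 21689/630 = 34.43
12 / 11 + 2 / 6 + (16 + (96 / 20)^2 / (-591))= 2825539/162525 = 17.39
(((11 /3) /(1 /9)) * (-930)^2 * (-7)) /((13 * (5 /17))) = -52253266.15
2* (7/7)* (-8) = -16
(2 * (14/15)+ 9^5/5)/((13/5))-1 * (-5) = 177370/39 = 4547.95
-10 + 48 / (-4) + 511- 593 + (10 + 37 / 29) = -2689/29 = -92.72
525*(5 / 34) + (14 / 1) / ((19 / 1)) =50351/646 = 77.94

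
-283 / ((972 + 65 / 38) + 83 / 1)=-10754/40155 = -0.27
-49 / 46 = -1.07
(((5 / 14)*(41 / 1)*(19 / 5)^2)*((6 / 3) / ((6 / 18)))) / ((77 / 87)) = 3863061/2695 = 1433.42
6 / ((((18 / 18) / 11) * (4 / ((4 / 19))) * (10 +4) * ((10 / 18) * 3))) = 99/665 = 0.15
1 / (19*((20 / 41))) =41/380 = 0.11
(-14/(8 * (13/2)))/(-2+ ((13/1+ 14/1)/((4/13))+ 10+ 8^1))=-14/5395 = 0.00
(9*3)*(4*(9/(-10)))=-486/5 = -97.20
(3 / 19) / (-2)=-3/38 = -0.08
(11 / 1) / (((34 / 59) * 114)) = 0.17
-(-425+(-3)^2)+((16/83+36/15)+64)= 200276/415 = 482.59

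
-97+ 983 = 886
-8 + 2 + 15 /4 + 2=-1/4 = -0.25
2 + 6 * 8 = 50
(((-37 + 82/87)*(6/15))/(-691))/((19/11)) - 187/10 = -213457673/11422230 = -18.69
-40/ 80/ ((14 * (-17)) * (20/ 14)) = 1/680 = 0.00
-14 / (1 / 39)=-546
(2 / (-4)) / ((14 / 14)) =-1/2 = -0.50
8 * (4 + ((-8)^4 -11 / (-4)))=32822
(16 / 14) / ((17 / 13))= 104/119 = 0.87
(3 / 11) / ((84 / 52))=0.17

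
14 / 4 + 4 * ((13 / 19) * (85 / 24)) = 752/57 = 13.19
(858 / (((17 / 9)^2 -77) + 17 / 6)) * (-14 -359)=51845508/11437 = 4533.14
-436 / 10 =-218/5 = -43.60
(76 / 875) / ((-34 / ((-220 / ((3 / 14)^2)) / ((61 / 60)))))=187264/15555 = 12.04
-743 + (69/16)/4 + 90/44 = -520873/704 = -739.88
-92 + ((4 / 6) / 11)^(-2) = 721/4 = 180.25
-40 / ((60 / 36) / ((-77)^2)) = -142296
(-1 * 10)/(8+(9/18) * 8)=-5/6 = -0.83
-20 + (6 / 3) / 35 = -19.94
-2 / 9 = -0.22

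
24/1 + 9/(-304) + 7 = 9415/304 = 30.97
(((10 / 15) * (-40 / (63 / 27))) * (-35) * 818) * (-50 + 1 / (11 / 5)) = -16211272.73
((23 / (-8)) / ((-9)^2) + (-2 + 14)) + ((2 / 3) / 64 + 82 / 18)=42847/2592 = 16.53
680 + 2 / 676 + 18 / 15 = 1151233/1690 = 681.20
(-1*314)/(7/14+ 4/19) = -441.93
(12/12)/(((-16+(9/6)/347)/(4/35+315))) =-19.70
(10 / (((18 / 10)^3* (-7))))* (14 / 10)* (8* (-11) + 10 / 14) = 152750/5103 = 29.93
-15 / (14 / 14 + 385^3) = -15/57066626 = 0.00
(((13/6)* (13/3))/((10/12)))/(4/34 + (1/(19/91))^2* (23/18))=6222918/16254335 = 0.38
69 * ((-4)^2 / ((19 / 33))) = 36432/19 = 1917.47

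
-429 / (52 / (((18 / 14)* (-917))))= 38907/4 = 9726.75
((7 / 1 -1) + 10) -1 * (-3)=19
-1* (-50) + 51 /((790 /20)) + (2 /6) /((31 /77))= 382919/7347 = 52.12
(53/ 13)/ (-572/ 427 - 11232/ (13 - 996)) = 0.40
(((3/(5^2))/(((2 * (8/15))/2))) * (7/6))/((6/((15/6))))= 7/64 = 0.11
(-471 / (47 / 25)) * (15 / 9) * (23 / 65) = -90275/611 = -147.75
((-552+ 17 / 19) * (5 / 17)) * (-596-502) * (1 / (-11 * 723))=-19161930/856273 = -22.38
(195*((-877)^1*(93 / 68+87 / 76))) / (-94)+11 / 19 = 4571.38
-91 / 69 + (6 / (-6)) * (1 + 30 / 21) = -1810/483 = -3.75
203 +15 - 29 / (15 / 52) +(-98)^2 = 145822/15 = 9721.47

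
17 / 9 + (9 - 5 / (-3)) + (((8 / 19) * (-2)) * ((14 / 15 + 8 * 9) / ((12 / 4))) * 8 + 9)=-142.22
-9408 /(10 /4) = -3763.20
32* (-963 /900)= -856/25 = -34.24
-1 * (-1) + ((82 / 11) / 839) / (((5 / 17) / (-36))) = -4039/46145 = -0.09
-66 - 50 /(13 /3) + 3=-969/13 = -74.54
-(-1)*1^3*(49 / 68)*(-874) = -21413/34 = -629.79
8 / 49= 0.16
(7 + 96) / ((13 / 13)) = 103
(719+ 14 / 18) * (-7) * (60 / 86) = -453460/129 = -3515.19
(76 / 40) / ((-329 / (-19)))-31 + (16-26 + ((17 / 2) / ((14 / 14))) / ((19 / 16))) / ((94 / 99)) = -2118061/62510 = -33.88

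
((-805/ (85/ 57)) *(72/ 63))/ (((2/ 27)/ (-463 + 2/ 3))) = 65460852/17 = 3850638.35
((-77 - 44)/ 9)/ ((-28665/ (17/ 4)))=2057/1031940 = 0.00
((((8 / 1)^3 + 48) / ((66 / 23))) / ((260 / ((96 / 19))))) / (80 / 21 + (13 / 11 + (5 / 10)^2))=865536/1196221 = 0.72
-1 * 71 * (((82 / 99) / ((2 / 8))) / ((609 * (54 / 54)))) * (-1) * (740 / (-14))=-8616560/422037 = -20.42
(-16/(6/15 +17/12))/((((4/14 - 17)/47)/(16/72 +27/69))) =13370560/879957 = 15.19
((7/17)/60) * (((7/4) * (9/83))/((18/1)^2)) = 49/12191040 = 0.00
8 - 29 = -21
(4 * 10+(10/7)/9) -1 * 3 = 2341/63 = 37.16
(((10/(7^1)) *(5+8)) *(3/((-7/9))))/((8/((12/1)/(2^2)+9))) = -5265/49 = -107.45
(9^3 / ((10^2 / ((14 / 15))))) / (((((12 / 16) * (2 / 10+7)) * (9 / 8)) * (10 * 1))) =14/125 = 0.11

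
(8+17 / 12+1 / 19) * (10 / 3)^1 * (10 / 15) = 10795/513 = 21.04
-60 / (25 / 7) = -84/5 = -16.80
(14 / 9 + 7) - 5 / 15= 74/9 = 8.22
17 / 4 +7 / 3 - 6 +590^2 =4177207/12 = 348100.58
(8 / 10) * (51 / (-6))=-34/5 = -6.80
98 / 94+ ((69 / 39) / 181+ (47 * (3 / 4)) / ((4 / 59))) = 520.99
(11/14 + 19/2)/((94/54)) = 1944/329 = 5.91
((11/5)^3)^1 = 1331/125 = 10.65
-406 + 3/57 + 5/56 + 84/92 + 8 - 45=-10815279/24472 = -441.95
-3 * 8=-24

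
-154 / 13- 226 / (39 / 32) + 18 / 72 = -197.03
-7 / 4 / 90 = -7/360 = -0.02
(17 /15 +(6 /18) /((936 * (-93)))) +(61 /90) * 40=36879331/1305720 = 28.24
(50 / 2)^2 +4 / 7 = 4379/7 = 625.57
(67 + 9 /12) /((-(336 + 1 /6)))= -813/4034 = -0.20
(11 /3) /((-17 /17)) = -3.67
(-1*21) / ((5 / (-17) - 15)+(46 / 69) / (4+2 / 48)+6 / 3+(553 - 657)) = 11543/64382 = 0.18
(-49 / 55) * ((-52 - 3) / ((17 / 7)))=343/17 = 20.18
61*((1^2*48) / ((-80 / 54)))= -9882/5 = -1976.40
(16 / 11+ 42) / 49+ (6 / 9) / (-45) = 63452/72765 = 0.87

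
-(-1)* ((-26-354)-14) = -394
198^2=39204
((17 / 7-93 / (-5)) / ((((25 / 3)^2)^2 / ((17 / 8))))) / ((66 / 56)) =168912/21484375 = 0.01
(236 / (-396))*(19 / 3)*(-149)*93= 5177899/99 = 52302.01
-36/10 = -18/5 = -3.60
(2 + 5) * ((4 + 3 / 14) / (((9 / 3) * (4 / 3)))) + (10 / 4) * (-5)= -41/8 = -5.12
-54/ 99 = -6/11 = -0.55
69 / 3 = 23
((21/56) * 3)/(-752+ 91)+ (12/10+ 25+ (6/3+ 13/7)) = 5562661/185080 = 30.06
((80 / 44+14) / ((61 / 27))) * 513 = 2410074/671 = 3591.76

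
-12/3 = -4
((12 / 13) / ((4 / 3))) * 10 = 90/13 = 6.92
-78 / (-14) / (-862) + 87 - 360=-1647321/6034 = -273.01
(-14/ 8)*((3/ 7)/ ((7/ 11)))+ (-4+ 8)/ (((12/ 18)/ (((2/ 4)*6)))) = 471/28 = 16.82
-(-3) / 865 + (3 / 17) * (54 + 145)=516456/14705 = 35.12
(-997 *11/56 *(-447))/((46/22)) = 53924739/1288 = 41867.03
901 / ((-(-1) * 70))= 901/70 = 12.87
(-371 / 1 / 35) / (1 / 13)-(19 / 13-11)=-8337/65 = -128.26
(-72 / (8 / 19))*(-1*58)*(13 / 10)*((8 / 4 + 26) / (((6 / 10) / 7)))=4211844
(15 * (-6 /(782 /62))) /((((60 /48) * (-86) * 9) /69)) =372/731 = 0.51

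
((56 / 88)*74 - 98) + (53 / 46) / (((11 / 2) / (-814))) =-56022/253 = -221.43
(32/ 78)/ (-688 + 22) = -8/12987 = 0.00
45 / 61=0.74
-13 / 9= -1.44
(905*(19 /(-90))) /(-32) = 3439/576 = 5.97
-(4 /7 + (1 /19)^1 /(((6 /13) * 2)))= -1003/1596 = -0.63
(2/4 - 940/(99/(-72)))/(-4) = -15051/88 = -171.03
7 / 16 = 0.44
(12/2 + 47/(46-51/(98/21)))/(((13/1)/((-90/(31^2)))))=-324360/6134063 = -0.05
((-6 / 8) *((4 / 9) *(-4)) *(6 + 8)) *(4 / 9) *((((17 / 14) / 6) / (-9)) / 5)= -136/3645 = -0.04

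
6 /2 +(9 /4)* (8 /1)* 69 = 1245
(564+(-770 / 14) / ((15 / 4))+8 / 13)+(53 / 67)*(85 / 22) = 31790047/57486 = 553.01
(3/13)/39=1/169 = 0.01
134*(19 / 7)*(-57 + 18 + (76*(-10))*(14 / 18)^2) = -102855854/567 = -181403.62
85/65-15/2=-161/26 = -6.19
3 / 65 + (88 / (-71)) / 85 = 2477/78455 = 0.03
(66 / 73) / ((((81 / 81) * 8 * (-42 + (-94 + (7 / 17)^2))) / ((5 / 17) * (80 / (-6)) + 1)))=27863/11462460 = 0.00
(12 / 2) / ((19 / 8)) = 48/19 = 2.53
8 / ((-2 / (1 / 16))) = -1/4 = -0.25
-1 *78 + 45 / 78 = -2013/26 = -77.42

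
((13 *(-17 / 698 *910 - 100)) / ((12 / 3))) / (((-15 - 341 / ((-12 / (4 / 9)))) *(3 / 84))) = 104754195/22336 = 4689.93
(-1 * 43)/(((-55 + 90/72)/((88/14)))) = 176/35 = 5.03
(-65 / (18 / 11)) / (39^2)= -55/2106 = -0.03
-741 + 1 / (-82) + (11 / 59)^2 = -211506081/285442 = -740.98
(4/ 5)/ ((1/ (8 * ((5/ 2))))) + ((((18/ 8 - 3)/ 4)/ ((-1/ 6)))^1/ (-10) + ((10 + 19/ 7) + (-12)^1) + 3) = 10977/560 = 19.60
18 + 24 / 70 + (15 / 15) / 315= 18.35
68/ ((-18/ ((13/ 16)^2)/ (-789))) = 755599/384 = 1967.71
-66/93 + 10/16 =-21/248 = -0.08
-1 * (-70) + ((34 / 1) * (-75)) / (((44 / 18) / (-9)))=104045/11 = 9458.64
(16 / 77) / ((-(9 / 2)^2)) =-64/6237 = -0.01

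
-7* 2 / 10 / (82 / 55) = -77/82 = -0.94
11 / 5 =2.20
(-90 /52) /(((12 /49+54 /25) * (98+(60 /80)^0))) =-6125/842556 = -0.01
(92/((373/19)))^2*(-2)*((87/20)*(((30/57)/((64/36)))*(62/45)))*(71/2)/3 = -641545279/695645 = -922.23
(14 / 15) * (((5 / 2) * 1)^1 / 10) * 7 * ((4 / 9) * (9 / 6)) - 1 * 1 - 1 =-41/45 = -0.91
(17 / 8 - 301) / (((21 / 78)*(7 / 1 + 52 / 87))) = -2704221/18508 = -146.11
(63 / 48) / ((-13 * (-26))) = 21/5408 = 0.00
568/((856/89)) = 59.06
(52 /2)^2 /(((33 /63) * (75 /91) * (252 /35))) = 107653/495 = 217.48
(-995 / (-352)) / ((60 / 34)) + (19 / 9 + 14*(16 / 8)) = 200933/6336 = 31.71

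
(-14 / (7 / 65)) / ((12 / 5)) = -325/6 = -54.17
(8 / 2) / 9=4/9 = 0.44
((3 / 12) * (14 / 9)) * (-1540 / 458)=-2695/2061 = -1.31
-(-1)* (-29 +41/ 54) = -1525/54 = -28.24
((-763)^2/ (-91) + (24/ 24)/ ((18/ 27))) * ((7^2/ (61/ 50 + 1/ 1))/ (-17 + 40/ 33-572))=320117875/1332851 = 240.18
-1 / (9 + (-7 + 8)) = -1/10 = -0.10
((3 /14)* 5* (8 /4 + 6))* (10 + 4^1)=120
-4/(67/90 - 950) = 360/85433 = 0.00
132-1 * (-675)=807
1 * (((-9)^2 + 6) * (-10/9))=-290/3 = -96.67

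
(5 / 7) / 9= 5/63 = 0.08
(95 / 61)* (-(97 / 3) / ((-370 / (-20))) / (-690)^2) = -1843/322367310 = 0.00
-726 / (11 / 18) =-1188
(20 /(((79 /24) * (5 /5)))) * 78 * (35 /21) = 62400/79 = 789.87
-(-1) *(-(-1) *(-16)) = -16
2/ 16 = 1/8 = 0.12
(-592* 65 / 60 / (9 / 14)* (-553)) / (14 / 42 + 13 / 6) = 29791216/135 = 220675.67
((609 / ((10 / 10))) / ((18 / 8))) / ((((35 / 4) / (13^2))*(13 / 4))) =24128/15 = 1608.53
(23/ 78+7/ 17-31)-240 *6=-1949609/1326 = -1470.29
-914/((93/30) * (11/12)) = -109680/341 = -321.64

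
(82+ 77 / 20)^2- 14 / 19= 56008091/7600 = 7369.49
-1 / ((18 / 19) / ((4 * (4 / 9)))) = -152/81 = -1.88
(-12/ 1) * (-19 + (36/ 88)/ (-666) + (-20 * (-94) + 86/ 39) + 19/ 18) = -355096801/15873 = -22371.12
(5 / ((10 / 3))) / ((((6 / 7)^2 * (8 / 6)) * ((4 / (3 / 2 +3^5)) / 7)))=167727/256 = 655.18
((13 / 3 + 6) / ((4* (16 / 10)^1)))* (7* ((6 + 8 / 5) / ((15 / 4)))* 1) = 4123/180 = 22.91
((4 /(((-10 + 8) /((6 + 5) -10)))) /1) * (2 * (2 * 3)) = -24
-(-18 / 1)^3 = 5832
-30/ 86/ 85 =-3/731 = 0.00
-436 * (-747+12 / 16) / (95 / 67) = 4359891/19 = 229467.95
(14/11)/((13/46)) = 4.50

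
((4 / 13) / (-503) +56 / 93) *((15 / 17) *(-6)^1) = -10974360/3446053 = -3.18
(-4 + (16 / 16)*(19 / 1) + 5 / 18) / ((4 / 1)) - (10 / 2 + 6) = -517/72 = -7.18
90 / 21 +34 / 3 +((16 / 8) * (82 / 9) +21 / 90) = 21467/630 = 34.07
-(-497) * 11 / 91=781/13 = 60.08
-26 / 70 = -13/35 = -0.37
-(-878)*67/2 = 29413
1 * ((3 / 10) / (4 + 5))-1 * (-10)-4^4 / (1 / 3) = -22739/30 = -757.97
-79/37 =-2.14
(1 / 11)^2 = 1/121 = 0.01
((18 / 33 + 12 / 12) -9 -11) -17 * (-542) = 101151/11 = 9195.55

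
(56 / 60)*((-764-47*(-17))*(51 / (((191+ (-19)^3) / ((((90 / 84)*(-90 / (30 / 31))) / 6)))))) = 55335/13336 = 4.15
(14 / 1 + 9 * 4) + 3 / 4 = 203/4 = 50.75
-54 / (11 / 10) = -540/11 = -49.09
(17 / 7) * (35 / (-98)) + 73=7069/98 = 72.13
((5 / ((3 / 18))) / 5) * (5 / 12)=5/2 = 2.50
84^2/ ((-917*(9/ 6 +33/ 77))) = -1568/393 = -3.99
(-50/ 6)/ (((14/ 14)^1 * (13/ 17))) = -425/39 = -10.90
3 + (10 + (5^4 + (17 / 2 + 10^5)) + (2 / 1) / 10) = 1006467/10 = 100646.70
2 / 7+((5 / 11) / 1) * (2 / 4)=79/154 = 0.51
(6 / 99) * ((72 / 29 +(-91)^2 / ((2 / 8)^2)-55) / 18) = 1280287/2871 = 445.94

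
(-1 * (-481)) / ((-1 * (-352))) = 481/352 = 1.37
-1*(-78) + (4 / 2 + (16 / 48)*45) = 95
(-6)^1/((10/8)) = -24/5 = -4.80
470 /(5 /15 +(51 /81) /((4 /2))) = 5076/7 = 725.14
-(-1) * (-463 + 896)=433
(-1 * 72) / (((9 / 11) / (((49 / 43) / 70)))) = -308/215 = -1.43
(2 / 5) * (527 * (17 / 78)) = 8959/195 = 45.94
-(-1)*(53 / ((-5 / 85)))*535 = -482035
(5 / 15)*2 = 2/3 = 0.67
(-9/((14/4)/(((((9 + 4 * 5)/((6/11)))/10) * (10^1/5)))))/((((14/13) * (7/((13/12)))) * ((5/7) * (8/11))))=-593021/78400 = -7.56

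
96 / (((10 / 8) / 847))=325248/5 = 65049.60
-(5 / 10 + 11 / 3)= -25/6 = -4.17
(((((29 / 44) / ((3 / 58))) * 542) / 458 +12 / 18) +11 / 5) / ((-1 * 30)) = -452063/755700 = -0.60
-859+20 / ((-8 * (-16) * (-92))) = -2528901/2944 = -859.00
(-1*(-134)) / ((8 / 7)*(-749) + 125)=-0.18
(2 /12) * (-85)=-85/6 = -14.17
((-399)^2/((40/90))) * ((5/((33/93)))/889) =31726485/5588 = 5677.61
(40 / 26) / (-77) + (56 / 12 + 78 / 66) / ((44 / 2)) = 16243/66066 = 0.25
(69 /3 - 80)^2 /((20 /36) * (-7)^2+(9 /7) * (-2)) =204687/1553 = 131.80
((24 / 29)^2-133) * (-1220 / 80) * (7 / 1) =47515279/3364 = 14124.64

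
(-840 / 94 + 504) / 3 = 7756/47 = 165.02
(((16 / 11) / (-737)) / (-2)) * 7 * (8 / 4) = 112/8107 = 0.01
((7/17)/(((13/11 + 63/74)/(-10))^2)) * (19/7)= 50357296/1862537 = 27.04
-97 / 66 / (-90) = 97/5940 = 0.02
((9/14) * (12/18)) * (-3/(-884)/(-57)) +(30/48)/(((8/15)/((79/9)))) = 58051031/5643456 = 10.29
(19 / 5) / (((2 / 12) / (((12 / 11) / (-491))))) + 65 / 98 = 1621261/2646490 = 0.61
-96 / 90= -16/15 = -1.07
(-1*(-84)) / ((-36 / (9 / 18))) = -7/6 = -1.17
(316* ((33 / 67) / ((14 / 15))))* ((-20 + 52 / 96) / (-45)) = 405823/5628 = 72.11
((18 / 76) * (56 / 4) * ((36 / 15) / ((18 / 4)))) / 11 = 168/1045 = 0.16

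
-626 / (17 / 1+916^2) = -626/839073 = 0.00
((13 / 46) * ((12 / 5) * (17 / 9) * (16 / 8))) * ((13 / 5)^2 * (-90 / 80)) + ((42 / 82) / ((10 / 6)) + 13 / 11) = -46671497/2593250 = -18.00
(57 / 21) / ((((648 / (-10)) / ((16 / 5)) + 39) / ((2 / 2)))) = 76/525 = 0.14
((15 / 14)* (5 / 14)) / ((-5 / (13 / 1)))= -195/196 = -0.99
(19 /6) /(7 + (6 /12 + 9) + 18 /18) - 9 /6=-1.32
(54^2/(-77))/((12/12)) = -2916/77 = -37.87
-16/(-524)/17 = 4/2227 = 0.00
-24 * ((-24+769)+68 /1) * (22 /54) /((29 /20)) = -476960/87 = -5482.30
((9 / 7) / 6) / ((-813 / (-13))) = 13/3794 = 0.00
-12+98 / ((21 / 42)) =184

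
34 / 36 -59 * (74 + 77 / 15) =-420113/90 = -4667.92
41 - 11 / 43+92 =5708/43 = 132.74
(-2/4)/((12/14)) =-7/12 = -0.58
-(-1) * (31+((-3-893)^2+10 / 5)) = 802849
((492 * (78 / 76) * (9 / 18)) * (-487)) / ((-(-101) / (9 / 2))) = -21025251/3838 = -5478.18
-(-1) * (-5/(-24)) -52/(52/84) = -2011/24 = -83.79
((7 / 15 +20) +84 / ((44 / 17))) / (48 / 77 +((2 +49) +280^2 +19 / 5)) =30562/45308007 = 0.00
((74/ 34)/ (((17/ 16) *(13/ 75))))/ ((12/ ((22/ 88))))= 925/3757 = 0.25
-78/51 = -26/17 = -1.53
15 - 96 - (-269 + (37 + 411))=-260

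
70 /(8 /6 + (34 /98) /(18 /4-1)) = 36015/737 = 48.87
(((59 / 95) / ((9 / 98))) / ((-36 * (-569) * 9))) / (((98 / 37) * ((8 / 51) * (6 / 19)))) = 37111/132736320 = 0.00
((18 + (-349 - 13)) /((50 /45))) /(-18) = 86/5 = 17.20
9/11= 0.82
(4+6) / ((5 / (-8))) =-16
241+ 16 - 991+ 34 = -700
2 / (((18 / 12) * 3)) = 0.44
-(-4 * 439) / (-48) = -439/12 = -36.58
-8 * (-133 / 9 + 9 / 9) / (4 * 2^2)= 62/9 = 6.89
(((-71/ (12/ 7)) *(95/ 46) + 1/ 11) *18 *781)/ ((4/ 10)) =-552535845/184 = -3002912.20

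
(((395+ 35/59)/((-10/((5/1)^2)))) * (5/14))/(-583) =145875/240779 = 0.61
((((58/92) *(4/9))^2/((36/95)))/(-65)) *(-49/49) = 15979/5013333 = 0.00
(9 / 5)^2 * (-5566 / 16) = -225423/200 = -1127.12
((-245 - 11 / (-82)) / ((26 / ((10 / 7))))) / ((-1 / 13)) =174.90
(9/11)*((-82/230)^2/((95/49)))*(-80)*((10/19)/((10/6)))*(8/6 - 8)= 94889088/10503295 = 9.03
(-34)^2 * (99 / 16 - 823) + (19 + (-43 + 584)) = -3774701/4 = -943675.25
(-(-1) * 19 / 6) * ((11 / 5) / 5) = 209/150 = 1.39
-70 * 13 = -910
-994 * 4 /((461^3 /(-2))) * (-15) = -119280/97972181 = 0.00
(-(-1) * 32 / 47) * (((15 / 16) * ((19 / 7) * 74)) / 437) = 2220/7567 = 0.29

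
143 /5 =28.60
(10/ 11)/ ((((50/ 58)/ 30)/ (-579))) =-201492/11 = -18317.45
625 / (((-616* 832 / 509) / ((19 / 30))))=-1208875/3075072 = -0.39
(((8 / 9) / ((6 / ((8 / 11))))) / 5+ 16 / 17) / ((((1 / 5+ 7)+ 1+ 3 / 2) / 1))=48608/489753 = 0.10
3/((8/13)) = 39/8 = 4.88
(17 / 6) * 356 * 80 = 242080/3 = 80693.33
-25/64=-0.39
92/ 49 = 1.88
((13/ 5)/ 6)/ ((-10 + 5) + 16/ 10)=-13/102 = -0.13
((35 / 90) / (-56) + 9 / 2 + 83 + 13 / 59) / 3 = 745213/25488 = 29.24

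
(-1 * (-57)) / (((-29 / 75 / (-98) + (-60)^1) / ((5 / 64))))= -55125/742688 = -0.07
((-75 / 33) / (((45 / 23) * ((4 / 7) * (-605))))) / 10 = 161/479160 = 0.00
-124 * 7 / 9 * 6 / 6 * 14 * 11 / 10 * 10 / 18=-66836/81 = -825.14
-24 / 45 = -8/15 = -0.53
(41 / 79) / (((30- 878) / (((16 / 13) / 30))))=-41/1632930 = 0.00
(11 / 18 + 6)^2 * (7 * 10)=495635/162 = 3059.48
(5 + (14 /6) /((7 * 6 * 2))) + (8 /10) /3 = 953/180 = 5.29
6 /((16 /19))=57/8 = 7.12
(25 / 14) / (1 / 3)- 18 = -177/14 = -12.64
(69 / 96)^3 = 12167/32768 = 0.37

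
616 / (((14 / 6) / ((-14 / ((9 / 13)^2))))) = -208208/27 = -7711.41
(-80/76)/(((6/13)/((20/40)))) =-65/57 = -1.14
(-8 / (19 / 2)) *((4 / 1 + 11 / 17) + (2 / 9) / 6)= -34400/8721 = -3.94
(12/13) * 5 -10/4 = 55/26 = 2.12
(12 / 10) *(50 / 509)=60/509 = 0.12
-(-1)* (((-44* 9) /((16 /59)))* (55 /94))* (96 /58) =-1927530/1363 = -1414.18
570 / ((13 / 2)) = 1140/13 = 87.69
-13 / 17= -0.76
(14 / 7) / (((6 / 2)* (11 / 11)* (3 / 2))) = 4/9 = 0.44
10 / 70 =1/7 = 0.14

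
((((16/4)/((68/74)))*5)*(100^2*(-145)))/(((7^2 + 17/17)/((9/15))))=-6438000/17 = -378705.88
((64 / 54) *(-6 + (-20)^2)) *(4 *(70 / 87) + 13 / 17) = 74273728/39933 = 1859.96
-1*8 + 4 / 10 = -38/5 = -7.60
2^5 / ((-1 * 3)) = -32/3 = -10.67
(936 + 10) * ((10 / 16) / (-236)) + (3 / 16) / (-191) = -112973/45076 = -2.51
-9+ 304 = 295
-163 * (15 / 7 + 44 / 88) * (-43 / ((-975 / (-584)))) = 75725236/6825 = 11095.27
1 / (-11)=-1/11 = -0.09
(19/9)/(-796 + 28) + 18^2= 2239469/6912 = 324.00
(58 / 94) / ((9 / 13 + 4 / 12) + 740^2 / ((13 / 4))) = 87/23757560 = 0.00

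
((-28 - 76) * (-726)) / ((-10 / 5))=-37752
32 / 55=0.58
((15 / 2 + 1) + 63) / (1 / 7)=1001/2 = 500.50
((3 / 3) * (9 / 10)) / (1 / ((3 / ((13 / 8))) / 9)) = 12/65 = 0.18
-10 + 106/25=-144/25 = -5.76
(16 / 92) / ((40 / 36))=0.16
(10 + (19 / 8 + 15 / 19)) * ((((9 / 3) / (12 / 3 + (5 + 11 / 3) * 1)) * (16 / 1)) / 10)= 18009/3610 = 4.99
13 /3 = 4.33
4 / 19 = 0.21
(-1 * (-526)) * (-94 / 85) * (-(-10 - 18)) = -1384432/85 = -16287.44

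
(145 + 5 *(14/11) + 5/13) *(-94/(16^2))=-254975/4576 = -55.72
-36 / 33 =-12/11 = -1.09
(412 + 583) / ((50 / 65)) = 2587/2 = 1293.50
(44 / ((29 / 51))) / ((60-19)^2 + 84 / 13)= 29172/636173 = 0.05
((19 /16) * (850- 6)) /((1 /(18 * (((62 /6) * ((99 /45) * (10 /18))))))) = 1367069/6 = 227844.83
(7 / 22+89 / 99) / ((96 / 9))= 241/2112 = 0.11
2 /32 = 1/16 = 0.06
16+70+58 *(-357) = -20620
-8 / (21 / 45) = -120/7 = -17.14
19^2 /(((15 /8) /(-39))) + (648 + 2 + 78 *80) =-3094/5 = -618.80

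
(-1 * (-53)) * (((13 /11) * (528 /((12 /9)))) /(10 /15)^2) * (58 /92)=1618461/46 = 35183.93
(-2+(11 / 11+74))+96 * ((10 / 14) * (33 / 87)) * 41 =231299/203 = 1139.40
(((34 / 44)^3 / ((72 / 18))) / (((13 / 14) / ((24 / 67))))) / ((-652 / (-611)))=4849131/116286808 = 0.04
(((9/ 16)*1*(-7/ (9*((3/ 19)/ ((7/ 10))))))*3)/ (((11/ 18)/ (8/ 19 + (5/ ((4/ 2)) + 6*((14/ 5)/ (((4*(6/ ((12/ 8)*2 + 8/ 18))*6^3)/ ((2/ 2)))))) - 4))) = 19325453/1900800 = 10.17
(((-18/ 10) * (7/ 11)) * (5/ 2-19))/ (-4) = -189/40 = -4.72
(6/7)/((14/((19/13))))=57/637 = 0.09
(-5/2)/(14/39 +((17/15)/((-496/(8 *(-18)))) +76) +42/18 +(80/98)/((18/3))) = -1481025/46893632 = -0.03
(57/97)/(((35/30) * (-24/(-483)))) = 3933/388 = 10.14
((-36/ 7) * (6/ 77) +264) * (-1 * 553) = -11224320/77 = -145770.39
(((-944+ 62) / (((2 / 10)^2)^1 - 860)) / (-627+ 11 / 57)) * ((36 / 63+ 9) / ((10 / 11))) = -171855/9975536 = -0.02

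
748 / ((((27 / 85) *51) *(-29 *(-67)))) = 3740/157383 = 0.02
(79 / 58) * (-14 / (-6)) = 553/174 = 3.18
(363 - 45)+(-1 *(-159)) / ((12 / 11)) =1855/4 = 463.75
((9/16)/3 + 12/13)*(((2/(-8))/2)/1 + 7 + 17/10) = 79233/8320 = 9.52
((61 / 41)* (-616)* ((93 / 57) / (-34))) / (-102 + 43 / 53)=-995764/2291039 = -0.43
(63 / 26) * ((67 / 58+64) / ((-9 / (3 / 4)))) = -79359/6032 = -13.16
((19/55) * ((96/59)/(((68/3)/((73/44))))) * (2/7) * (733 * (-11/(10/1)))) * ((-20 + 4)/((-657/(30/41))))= -0.17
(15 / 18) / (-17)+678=69151/102 = 677.95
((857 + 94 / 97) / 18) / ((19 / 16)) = 73976/1843 = 40.14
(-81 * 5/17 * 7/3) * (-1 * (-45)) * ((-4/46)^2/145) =-34020/260797 = -0.13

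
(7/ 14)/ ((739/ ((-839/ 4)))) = -839/5912 = -0.14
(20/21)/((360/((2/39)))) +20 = 20.00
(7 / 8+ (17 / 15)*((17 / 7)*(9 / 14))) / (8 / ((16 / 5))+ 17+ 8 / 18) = 46647/351820 = 0.13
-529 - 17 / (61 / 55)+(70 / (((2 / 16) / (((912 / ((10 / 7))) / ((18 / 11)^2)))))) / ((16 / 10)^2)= 169999759/3294 = 51608.91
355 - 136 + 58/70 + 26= 8604/35 = 245.83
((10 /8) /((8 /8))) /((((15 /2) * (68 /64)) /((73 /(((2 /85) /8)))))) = 11680/3 = 3893.33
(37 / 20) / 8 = 37/160 = 0.23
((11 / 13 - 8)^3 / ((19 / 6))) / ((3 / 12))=-19304568/41743 = -462.46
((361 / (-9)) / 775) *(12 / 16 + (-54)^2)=-1403929/9300 = -150.96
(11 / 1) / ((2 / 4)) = 22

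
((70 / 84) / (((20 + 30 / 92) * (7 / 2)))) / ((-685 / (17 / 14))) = -23/1107645 = 0.00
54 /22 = 27/11 = 2.45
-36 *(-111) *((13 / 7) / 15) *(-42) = -103896/5 = -20779.20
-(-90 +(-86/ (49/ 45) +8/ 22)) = 90884/539 = 168.62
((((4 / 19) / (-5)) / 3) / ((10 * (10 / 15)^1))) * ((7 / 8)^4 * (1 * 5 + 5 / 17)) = -21609/3307520 = -0.01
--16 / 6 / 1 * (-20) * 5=-800/3 = -266.67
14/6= 7/3 = 2.33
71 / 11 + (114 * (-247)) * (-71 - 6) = 23849897/11 = 2168172.45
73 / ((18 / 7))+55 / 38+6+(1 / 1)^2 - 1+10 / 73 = 449054/12483 = 35.97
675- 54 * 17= -243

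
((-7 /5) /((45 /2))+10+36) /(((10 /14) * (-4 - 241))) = -10336/39375 = -0.26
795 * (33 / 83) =26235/83 = 316.08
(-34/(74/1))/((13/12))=-0.42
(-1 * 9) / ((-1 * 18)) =1/2 = 0.50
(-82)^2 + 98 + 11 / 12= 81875/12 = 6822.92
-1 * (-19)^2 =-361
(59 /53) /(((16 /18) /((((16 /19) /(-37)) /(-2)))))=531/37259 = 0.01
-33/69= -11/23 = -0.48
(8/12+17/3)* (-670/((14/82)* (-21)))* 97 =50627210/441 = 114800.93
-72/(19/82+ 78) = -5904/6415 = -0.92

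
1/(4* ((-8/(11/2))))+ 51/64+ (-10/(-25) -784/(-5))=6313/40 = 157.82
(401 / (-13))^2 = 160801/169 = 951.49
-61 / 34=-1.79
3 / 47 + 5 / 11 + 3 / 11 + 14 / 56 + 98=204817/2068 = 99.04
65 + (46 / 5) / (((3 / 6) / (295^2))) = 1601325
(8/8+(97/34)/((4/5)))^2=385641/18496 = 20.85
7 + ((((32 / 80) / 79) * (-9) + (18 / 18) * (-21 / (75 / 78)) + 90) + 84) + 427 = 1157576/1975 = 586.11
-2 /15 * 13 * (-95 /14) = 247/21 = 11.76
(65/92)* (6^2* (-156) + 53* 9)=-334035/92 = -3630.82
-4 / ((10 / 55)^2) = -121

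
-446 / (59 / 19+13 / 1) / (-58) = 4237/8874 = 0.48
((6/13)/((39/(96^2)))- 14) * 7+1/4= 450017/676 = 665.71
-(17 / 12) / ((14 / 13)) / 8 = -221/1344 = -0.16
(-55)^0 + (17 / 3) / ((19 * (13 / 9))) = 298/247 = 1.21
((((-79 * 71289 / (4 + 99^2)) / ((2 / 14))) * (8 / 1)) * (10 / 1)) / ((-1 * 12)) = 52563756/1961 = 26804.57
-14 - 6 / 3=-16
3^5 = 243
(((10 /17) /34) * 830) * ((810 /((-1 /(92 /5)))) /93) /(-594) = 381800/98549 = 3.87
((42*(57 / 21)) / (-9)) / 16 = -0.79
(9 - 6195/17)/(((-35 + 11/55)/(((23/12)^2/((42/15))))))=13317575/993888 = 13.40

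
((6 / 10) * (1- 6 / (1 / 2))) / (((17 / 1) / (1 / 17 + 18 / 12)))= -1749/2890 = -0.61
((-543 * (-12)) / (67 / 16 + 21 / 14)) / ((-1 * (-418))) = 52128/19019 = 2.74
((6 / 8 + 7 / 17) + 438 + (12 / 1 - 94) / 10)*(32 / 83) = 166.15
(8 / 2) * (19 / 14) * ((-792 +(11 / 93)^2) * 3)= -260295706/20181 = -12898.06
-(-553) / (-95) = -553/95 = -5.82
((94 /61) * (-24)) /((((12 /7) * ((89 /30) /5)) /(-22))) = 4342800/5429 = 799.93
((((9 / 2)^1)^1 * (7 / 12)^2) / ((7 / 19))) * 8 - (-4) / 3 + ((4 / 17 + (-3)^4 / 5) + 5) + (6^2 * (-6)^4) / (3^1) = 15920179/1020 = 15608.02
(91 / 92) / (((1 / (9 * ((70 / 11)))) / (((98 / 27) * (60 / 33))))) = 3121300/8349 = 373.85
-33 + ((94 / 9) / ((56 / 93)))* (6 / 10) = -3163/140 = -22.59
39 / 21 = 1.86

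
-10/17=-0.59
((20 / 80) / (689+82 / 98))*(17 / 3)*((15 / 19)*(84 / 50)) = 17493/6422380 = 0.00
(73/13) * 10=730/13 = 56.15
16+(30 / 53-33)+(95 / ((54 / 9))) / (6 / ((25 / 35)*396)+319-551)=-66954588/4057309 = -16.50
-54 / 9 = -6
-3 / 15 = -1/5 = -0.20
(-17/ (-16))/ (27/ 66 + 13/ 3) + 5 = 13081/2504 = 5.22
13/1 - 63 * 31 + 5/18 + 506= -1433.72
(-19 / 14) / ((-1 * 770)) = 19/10780 = 0.00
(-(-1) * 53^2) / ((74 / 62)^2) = 2699449/1369 = 1971.84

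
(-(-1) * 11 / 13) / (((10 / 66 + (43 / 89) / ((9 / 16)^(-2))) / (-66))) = -545859072/2975167 = -183.47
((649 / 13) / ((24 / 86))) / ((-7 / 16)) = -111628/273 = -408.89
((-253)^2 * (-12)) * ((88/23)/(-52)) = 734712/13 = 56516.31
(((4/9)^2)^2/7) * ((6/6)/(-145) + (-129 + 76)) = -31232/105705 = -0.30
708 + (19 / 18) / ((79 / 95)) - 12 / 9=1006685/1422 = 707.94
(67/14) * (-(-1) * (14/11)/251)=67/2761 = 0.02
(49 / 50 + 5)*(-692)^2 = 71590168/25 = 2863606.72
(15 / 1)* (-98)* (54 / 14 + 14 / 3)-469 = -12999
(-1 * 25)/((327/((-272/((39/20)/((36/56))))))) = 68000/9919 = 6.86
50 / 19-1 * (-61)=1209/19 = 63.63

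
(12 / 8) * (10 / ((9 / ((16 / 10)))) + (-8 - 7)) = -19.83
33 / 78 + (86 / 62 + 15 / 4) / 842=582525/1357304 = 0.43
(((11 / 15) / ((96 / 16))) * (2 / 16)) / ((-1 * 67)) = -11/48240 = 0.00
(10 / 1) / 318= 5/159 = 0.03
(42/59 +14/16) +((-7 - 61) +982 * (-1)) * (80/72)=-1649753/1416 = -1165.08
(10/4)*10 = 25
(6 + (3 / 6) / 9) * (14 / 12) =7.06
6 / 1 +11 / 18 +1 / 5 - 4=253/90 = 2.81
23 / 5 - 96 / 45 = 37/15 = 2.47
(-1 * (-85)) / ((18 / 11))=935/18 = 51.94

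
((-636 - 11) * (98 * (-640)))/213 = 40579840/213 = 190515.68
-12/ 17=-0.71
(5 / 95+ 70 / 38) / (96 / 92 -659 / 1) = -828/287527 = 0.00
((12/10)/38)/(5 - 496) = -3/46645 = 0.00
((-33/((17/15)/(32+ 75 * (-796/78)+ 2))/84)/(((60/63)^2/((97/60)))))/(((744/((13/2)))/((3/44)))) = 14525847/53964800 = 0.27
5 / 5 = 1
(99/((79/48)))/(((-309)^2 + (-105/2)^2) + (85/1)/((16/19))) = 76032/124299469 = 0.00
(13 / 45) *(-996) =-4316/15 = -287.73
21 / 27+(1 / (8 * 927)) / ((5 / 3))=28843/37080 = 0.78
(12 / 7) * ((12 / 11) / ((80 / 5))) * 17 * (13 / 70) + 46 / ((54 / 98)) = 12202763/145530 = 83.85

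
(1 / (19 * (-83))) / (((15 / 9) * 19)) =-3/149815 = 0.00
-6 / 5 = -1.20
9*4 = 36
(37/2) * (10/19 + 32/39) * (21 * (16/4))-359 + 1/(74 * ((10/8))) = 1733.98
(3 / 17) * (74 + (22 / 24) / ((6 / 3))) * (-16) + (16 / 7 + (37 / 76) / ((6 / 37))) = -11121265/54264 = -204.95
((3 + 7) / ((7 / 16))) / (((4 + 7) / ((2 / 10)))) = 32/77 = 0.42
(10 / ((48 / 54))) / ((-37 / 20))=-225/37 = -6.08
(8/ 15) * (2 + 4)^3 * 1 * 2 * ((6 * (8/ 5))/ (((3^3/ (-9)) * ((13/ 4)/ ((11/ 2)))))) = -405504/325 = -1247.70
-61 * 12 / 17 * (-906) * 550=364755600/17 = 21456211.76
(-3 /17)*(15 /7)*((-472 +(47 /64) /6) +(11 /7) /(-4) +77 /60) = 18990201/106624 = 178.10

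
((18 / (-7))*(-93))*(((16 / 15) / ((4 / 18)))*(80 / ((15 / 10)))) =428544/7 = 61220.57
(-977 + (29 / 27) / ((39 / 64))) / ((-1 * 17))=1026925/17901 = 57.37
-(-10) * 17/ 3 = 170/3 = 56.67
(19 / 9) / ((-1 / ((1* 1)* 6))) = -12.67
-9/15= -0.60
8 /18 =4/9 = 0.44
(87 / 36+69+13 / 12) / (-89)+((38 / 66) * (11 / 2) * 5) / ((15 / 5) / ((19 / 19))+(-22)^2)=-101695/130029 = -0.78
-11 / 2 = -5.50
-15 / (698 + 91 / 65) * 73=-5475/3497 = -1.57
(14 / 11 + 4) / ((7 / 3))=174/77 = 2.26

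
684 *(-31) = -21204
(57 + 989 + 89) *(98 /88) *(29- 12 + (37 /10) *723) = 299442283/88 = 3402753.22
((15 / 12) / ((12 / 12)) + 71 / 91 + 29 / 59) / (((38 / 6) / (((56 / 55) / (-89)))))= -324942/71334835 = 0.00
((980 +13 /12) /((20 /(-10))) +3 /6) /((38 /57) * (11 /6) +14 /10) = -176415/944 = -186.88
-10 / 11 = -0.91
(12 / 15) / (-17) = -4/85 = -0.05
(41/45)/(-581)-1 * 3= -78476/26145 = -3.00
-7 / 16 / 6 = -7/96 = -0.07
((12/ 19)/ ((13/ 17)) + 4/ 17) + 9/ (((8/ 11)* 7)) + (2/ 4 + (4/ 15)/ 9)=106619791/31744440 = 3.36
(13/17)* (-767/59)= -169/17 = -9.94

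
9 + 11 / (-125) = 1114/125 = 8.91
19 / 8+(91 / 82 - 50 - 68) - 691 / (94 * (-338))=-114.49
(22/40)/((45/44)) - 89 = -19904/225 = -88.46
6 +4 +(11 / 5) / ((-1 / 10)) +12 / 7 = -72/7 = -10.29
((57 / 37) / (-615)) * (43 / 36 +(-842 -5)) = 578531/273060 = 2.12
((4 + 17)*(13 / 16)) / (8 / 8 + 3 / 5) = 1365/128 = 10.66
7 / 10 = 0.70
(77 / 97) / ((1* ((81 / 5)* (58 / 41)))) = 15785/455706 = 0.03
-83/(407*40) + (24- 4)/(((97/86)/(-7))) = -124.13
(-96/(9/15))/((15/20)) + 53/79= -50401/237 = -212.66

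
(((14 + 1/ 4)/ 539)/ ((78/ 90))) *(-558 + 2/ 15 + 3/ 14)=-6675099/392392 = -17.01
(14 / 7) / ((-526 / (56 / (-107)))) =56/28141 = 0.00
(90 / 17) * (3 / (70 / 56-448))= -1080/30379 = -0.04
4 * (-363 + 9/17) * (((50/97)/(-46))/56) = 77025/265489 = 0.29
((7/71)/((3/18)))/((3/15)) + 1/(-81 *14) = 238069/80514 = 2.96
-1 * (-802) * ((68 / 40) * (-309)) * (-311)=655106883/5 = 131021376.60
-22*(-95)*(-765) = -1598850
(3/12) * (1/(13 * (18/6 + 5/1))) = 1/416 = 0.00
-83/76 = -1.09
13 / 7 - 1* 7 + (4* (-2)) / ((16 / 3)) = -93/14 = -6.64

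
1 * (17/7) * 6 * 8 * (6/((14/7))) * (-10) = -24480/7 = -3497.14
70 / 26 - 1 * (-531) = 6938/13 = 533.69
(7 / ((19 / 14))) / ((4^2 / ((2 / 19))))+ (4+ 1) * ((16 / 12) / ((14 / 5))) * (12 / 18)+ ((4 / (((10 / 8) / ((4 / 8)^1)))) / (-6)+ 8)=4255019/454860 = 9.35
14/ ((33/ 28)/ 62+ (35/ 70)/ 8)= 171.76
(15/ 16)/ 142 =15/2272 = 0.01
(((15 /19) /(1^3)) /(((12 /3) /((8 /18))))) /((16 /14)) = 35/456 = 0.08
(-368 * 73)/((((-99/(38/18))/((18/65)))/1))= 1020832/6435 = 158.64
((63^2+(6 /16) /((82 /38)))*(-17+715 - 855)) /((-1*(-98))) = -204396573/32144 = -6358.78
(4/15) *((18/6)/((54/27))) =0.40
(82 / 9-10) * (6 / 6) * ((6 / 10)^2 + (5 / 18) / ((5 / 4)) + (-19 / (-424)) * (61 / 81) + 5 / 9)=-1.04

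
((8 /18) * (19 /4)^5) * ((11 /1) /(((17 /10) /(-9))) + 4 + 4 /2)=-56137.05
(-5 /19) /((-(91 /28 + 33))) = 4/551 = 0.01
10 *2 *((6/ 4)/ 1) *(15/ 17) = 450/17 = 26.47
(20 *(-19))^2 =144400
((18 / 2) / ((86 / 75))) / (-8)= -675/688 = -0.98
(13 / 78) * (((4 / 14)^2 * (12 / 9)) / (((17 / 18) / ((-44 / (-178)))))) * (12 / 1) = 4224/74137 = 0.06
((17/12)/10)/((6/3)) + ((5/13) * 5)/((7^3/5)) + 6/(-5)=-1.10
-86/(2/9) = -387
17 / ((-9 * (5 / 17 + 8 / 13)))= -3757/1809 = -2.08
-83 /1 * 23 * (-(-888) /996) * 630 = -1072260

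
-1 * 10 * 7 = -70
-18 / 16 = -9/8 = -1.12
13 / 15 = 0.87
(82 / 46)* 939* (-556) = -21405444/23 = -930671.48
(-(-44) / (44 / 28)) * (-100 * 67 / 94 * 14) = -1313200/47 = -27940.43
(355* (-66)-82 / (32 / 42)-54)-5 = -188773/8 = -23596.62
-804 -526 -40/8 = -1335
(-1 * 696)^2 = 484416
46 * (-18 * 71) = -58788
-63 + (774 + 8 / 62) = 22045/31 = 711.13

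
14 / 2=7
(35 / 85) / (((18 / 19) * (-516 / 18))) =-133/8772 = -0.02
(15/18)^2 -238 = -8543/36 = -237.31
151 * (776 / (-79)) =-117176/79 = -1483.24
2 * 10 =20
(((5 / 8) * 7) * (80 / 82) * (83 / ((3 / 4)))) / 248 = 14525/7626 = 1.90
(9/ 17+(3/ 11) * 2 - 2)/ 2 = -173/374 = -0.46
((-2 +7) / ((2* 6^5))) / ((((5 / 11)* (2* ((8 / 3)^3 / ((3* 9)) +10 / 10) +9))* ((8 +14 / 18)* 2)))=297/91442816 = 0.00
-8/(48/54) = -9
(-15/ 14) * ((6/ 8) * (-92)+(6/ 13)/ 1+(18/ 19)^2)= 4761585/65702 = 72.47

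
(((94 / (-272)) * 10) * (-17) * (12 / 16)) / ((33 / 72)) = 2115/22 = 96.14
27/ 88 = 0.31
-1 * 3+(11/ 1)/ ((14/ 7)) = 5/2 = 2.50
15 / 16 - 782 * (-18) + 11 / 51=11486957/816 = 14077.15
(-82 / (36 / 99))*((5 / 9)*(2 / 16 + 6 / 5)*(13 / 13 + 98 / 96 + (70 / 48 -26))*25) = 645978575/6912 = 93457.55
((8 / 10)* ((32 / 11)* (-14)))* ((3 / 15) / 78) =-0.08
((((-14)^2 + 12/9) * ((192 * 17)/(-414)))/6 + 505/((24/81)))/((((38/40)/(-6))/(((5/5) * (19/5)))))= -7179143/207 = -34681.85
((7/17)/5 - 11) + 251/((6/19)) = 399797/510 = 783.92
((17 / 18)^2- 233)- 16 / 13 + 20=-898583/4212 = -213.34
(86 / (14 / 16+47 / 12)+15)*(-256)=-969984/115 = -8434.64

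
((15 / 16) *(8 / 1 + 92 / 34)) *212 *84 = 3038490/17 = 178734.71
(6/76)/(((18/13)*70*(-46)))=-13/734160 = 0.00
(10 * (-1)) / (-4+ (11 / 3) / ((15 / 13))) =450/37 = 12.16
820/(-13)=-63.08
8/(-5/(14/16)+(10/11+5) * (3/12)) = -1.89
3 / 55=0.05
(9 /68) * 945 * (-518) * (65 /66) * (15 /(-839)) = 715908375/627572 = 1140.76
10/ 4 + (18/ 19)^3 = 45959/13718 = 3.35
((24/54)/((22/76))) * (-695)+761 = -30301/99 = -306.07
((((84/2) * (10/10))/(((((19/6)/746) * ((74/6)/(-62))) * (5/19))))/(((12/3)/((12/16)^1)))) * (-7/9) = 5099283/185 = 27563.69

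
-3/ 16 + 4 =61/16 = 3.81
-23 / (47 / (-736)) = 16928/47 = 360.17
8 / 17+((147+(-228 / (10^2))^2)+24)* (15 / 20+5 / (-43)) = 51229943/456875 = 112.13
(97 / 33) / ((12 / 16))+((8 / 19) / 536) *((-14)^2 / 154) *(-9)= 492790/126027 = 3.91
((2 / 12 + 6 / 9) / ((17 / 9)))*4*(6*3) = 540/17 = 31.76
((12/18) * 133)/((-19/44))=-616/3 = -205.33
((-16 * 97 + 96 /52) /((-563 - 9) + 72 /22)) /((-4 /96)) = -332508/5083 = -65.42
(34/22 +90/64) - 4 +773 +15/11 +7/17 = 4629983/5984 = 773.73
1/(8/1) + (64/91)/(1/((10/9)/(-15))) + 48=944921/19656 = 48.07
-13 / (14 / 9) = -117/14 = -8.36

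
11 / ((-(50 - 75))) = 11/25 = 0.44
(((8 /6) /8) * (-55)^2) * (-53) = -160325/6 = -26720.83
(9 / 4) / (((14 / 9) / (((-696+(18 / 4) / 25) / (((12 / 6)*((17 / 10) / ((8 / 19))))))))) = -2818071/22610 = -124.64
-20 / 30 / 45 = -2/135 = -0.01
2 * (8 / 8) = 2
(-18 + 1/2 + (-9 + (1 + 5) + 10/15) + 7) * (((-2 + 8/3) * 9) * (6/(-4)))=231/2 = 115.50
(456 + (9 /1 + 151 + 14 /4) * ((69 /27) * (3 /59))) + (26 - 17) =57377/118 = 486.25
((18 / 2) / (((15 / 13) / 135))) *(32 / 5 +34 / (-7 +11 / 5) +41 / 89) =-417339/1780 = -234.46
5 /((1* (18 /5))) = 25/18 = 1.39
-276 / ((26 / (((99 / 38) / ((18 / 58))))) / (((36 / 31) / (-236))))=198099/451763 = 0.44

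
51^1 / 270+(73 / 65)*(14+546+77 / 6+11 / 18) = 644.21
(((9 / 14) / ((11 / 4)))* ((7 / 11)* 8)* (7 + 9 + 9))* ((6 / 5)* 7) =30240/121 = 249.92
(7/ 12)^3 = 343/1728 = 0.20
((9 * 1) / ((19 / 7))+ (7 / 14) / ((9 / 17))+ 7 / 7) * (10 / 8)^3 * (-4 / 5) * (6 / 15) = -8995/2736 = -3.29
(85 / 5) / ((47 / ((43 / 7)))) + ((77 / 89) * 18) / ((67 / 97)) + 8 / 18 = 445160647/17656443 = 25.21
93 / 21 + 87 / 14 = 149/14 = 10.64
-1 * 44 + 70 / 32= -669/16 = -41.81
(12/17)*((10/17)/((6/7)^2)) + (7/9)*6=1512/289 = 5.23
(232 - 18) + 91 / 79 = 16997/79 = 215.15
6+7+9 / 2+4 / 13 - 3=385/26 = 14.81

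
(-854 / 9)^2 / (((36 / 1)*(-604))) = -182329/440316 = -0.41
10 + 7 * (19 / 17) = 303/17 = 17.82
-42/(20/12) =-126/5 = -25.20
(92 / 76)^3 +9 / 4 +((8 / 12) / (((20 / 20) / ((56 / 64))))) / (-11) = 1797577/452694 = 3.97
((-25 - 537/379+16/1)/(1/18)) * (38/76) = -35532/379 = -93.75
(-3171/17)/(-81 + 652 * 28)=-0.01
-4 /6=-2/3 = -0.67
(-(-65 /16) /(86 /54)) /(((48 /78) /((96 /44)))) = 68445/7568 = 9.04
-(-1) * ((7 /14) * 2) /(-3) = -1/3 = -0.33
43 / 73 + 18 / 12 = 305/146 = 2.09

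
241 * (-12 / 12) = -241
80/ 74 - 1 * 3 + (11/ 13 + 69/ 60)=743/9620 = 0.08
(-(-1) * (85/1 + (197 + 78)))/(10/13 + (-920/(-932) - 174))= -545220/260863 = -2.09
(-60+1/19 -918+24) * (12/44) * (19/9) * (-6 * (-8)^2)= 2320000/11 = 210909.09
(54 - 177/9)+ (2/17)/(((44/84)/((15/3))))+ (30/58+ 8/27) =5310670/146421 = 36.27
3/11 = 0.27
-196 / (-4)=49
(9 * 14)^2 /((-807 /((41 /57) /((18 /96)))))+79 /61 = -23125639/311771 = -74.18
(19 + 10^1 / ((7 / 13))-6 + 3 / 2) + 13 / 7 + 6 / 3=517/14 = 36.93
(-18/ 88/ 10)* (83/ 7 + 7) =-27/70 = -0.39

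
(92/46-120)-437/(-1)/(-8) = -1381/8 = -172.62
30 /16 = 15/8 = 1.88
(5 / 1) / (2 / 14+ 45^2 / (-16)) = -560/14159 = -0.04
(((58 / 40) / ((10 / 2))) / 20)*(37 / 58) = 37/4000 = 0.01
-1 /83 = -0.01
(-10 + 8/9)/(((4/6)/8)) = -328/3 = -109.33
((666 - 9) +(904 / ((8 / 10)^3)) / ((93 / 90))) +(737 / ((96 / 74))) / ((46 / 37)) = 193202879/68448 = 2822.62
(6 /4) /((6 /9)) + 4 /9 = 97/36 = 2.69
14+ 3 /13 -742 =-9461/13 = -727.77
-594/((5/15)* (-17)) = 104.82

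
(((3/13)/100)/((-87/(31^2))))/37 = -961/1394900 = 0.00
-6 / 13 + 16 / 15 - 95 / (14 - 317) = 6031/6565 = 0.92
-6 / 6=-1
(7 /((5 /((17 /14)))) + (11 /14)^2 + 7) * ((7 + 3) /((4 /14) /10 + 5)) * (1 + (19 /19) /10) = 9131/448 = 20.38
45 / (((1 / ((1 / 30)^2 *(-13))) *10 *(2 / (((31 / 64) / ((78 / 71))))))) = -2201/153600 = -0.01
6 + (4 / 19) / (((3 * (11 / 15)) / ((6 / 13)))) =16422/2717 = 6.04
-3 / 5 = -0.60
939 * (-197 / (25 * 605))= -12.23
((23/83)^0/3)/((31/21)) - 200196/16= -1551491/124 = -12512.02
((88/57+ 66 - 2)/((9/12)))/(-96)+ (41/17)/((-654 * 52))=-90003515/98861256 = -0.91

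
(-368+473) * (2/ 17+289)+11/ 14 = 7225237/238 = 30358.14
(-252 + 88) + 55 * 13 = 551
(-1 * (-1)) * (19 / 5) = 19/5 = 3.80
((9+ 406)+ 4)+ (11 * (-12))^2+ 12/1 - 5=17850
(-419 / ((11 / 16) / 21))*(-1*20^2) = 56313600/11 = 5119418.18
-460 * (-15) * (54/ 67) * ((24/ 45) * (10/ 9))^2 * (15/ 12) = 1472000/603 = 2441.13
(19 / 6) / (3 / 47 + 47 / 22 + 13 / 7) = 68761/88101 = 0.78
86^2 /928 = 1849/232 = 7.97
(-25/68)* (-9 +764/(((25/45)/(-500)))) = 17190225/68 = 252797.43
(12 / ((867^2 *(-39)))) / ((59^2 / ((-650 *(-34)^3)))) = -1600/532593 = 0.00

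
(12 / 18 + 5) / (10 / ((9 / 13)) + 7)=51/193 = 0.26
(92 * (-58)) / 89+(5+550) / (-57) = -117849/1691 = -69.69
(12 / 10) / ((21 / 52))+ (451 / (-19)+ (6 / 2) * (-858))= -1725519/665 = -2594.77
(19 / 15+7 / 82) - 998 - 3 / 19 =-23295353/23370 = -996.81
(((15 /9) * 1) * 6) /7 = 10/7 = 1.43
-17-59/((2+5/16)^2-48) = -170519/10919 = -15.62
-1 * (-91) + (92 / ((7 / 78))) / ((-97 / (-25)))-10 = 234399/679 = 345.21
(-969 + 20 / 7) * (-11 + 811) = -5410400/7 = -772914.29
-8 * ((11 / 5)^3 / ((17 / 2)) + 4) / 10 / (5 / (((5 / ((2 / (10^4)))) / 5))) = -357184/85 = -4202.16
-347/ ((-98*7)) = 347/686 = 0.51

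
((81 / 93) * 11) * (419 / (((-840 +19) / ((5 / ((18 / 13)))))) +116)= 55671429/50902 = 1093.70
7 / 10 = 0.70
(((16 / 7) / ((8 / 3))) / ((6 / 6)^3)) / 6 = 1/7 = 0.14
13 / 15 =0.87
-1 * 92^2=-8464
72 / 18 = 4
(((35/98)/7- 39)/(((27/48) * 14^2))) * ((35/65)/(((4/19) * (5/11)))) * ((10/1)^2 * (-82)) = 654157460/40131 = 16300.55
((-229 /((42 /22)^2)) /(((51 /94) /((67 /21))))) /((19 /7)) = -174511282/1281987 = -136.13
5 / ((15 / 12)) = 4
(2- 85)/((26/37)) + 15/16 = -24373/208 = -117.18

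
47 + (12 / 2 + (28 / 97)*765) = 26561/97 = 273.82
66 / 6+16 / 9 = 115/9 = 12.78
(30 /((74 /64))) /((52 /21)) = 5040/481 = 10.48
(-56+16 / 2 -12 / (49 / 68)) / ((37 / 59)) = -186912/1813 = -103.10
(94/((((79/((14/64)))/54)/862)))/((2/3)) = 11485719/632 = 18173.61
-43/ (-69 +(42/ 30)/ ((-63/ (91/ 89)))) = 172215/276436 = 0.62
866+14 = 880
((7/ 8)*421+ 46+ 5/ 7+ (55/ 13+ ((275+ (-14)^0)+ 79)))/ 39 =563705/28392 = 19.85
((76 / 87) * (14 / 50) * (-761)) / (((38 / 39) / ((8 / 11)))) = -138.94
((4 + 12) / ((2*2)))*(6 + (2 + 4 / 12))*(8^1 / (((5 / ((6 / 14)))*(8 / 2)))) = 40/7 = 5.71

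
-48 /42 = -1.14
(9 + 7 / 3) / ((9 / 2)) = 68/27 = 2.52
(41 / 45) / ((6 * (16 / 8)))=41/540 = 0.08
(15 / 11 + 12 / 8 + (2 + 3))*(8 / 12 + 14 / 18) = 2249/198 = 11.36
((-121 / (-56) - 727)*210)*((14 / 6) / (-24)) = 1420685/96 = 14798.80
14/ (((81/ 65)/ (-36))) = -3640/9 = -404.44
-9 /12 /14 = -3/56 = -0.05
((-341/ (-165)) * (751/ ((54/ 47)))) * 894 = 163036843/135 = 1207680.32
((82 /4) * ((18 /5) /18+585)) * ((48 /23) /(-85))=-2879184/9775 = -294.55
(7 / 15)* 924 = 2156/5 = 431.20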